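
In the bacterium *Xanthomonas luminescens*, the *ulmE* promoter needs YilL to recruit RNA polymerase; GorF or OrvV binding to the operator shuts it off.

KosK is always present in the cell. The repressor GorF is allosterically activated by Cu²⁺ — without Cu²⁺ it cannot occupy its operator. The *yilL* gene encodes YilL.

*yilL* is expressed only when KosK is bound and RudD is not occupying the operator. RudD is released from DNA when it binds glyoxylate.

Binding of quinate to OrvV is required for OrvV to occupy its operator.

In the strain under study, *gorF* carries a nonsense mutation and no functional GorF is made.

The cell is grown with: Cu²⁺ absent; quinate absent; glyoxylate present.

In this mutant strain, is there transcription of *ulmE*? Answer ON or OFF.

GorF is non-functional in this strain, so it has no effect.
Glyoxylate is present, so RudD is inactive.
KosK is produced constitutively and is active.
No repressor is bound and KosK is active, so *yilL* is transcribed.
So YilL is produced and active.
Quinate is absent, so OrvV is inactive.
No repressor is bound and YilL is active, so *ulmE* is transcribed.

ON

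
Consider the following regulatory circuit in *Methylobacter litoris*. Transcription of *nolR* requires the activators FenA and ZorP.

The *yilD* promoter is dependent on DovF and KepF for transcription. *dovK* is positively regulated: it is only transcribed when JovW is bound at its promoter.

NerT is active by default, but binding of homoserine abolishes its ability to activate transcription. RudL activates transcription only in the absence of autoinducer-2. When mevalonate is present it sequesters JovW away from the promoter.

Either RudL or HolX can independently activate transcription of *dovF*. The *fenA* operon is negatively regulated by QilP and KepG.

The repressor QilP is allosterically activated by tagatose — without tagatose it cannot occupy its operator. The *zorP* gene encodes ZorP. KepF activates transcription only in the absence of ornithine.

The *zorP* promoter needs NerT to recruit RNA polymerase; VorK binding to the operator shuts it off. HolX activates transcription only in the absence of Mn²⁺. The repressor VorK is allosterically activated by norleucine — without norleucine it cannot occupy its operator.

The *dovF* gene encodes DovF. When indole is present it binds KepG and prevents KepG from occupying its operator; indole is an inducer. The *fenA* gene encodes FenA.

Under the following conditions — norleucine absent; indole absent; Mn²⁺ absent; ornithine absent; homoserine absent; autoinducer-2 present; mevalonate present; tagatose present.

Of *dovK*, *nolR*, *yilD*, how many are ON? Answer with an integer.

Mevalonate is present, so JovW is inactive.
Required activator JovW is absent, so *dovK* is not transcribed.
→ *dovK* is OFF.
Tagatose is present, so QilP is active.
Indole is absent, so KepG is active.
With repressor QilP bound, *fenA* is not transcribed.
So FenA is not produced.
Norleucine is absent, so VorK is inactive.
Homoserine is absent, so NerT is active.
No repressor is bound and NerT is active, so *zorP* is transcribed.
So ZorP is produced and active.
Required activator FenA is absent, so *nolR* is not transcribed.
→ *nolR* is OFF.
Autoinducer-2 is present, so RudL is inactive.
Mn²⁺ is absent, so HolX is active.
Activator HolX is present, so *dovF* is transcribed.
So DovF is produced and active.
Ornithine is absent, so KepF is active.
No repressor is bound and DovF and KepF are active, so *yilD* is transcribed.
→ *yilD* is ON.
1 of the 3 genes is transcribed.

1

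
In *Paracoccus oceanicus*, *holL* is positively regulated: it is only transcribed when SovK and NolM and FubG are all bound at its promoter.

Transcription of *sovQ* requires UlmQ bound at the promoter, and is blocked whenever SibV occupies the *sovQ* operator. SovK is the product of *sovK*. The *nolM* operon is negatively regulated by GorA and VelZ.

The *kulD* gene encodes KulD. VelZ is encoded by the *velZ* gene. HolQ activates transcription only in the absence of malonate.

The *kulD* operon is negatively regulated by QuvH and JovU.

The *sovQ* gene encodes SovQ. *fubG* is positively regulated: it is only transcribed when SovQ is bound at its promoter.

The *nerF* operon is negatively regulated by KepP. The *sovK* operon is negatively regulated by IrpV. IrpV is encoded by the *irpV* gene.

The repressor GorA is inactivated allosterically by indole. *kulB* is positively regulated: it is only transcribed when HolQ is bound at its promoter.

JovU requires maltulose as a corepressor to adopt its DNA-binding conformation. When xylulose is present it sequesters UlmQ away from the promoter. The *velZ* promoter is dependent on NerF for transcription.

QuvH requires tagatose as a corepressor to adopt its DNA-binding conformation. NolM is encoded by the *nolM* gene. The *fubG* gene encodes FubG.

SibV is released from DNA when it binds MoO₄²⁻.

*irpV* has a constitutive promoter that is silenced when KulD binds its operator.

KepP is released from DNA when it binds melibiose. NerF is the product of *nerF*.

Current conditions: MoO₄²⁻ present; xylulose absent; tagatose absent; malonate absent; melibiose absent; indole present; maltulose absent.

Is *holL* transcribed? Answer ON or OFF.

ON

Tagatose is absent, so QuvH is inactive.
Maltulose is absent, so JovU is inactive.
With no repressor bound, *kulD* is transcribed.
So KulD is produced and active.
With repressor KulD bound, *irpV* is not transcribed.
So IrpV is not produced.
With no repressor bound, *sovK* is transcribed.
So SovK is produced and active.
Indole is present, so GorA is inactive.
Melibiose is absent, so KepP is active.
With repressor KepP bound, *nerF* is not transcribed.
So NerF is not produced.
Required activator NerF is absent, so *velZ* is not transcribed.
So VelZ is not produced.
With no repressor bound, *nolM* is transcribed.
So NolM is produced and active.
MoO₄²⁻ is present, so SibV is inactive.
Xylulose is absent, so UlmQ is active.
No repressor is bound and UlmQ is active, so *sovQ* is transcribed.
So SovQ is produced and active.
No repressor is bound and SovQ is active, so *fubG* is transcribed.
So FubG is produced and active.
No repressor is bound and SovK and NolM and FubG are active, so *holL* is transcribed.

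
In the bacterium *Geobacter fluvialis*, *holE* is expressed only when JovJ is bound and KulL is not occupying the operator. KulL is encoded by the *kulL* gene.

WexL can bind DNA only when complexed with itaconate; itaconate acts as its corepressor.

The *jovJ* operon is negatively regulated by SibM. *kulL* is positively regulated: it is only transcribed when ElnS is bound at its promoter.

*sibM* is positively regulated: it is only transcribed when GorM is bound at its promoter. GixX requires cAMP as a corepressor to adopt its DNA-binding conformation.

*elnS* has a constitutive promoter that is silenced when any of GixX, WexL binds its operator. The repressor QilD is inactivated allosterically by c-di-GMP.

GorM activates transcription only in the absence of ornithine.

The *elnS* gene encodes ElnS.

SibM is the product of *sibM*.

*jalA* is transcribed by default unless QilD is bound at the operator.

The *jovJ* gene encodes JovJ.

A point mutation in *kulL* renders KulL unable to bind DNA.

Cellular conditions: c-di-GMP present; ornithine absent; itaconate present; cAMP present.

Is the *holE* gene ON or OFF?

OFF

Ornithine is absent, so GorM is active.
No repressor is bound and GorM is active, so *sibM* is transcribed.
So SibM is produced and active.
With repressor SibM bound, *jovJ* is not transcribed.
So JovJ is not produced.
KulL is non-functional in this strain, so it has no effect.
Required activator JovJ is absent, so *holE* is not transcribed.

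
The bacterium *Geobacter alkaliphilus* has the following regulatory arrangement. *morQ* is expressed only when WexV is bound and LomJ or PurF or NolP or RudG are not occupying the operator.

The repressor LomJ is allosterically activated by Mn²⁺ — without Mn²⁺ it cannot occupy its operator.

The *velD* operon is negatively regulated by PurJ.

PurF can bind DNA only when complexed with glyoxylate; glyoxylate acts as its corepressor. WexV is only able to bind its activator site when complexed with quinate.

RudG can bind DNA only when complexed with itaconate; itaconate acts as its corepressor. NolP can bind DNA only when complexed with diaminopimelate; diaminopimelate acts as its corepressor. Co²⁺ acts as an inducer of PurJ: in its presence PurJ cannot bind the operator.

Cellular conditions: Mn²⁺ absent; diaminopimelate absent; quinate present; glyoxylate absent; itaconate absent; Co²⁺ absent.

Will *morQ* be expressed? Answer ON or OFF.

ON

Mn²⁺ is absent, so LomJ is inactive.
Glyoxylate is absent, so PurF is inactive.
Diaminopimelate is absent, so NolP is inactive.
Itaconate is absent, so RudG is inactive.
Quinate is present, so WexV is active.
No repressor is bound and WexV is active, so *morQ* is transcribed.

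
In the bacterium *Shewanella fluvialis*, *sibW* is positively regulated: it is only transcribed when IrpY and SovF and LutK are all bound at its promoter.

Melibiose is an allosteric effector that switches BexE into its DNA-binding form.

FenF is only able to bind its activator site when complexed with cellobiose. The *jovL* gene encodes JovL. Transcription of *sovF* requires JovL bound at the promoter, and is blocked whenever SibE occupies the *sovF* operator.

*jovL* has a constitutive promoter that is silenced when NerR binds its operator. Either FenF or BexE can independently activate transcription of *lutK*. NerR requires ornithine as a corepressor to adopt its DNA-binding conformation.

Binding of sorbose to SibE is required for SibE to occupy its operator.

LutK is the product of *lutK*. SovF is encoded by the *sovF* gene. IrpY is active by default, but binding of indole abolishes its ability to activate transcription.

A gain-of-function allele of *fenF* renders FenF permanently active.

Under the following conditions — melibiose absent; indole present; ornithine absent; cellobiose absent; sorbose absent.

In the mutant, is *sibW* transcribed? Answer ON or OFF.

OFF

Indole is present, so IrpY is inactive.
Ornithine is absent, so NerR is inactive.
With no repressor bound, *jovL* is transcribed.
So JovL is produced and active.
Sorbose is absent, so SibE is inactive.
No repressor is bound and JovL is active, so *sovF* is transcribed.
So SovF is produced and active.
FenF is constitutively active in this strain.
Melibiose is absent, so BexE is inactive.
Activator FenF is present, so *lutK* is transcribed.
So LutK is produced and active.
Required activator IrpY is absent, so *sibW* is not transcribed.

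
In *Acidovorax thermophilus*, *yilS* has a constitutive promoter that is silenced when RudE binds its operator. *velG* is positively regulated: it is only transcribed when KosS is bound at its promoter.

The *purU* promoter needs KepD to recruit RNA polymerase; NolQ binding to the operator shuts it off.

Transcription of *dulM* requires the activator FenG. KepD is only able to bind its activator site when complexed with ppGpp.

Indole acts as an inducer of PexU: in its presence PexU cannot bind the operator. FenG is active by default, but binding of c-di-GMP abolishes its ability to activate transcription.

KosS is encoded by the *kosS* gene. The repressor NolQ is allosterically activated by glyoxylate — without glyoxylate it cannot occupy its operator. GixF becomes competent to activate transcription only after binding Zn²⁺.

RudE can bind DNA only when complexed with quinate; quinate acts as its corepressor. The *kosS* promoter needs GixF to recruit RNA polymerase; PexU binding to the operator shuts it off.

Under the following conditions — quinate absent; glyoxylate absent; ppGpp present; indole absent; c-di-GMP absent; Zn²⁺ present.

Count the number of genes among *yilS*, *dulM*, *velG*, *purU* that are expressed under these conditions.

3

Quinate is absent, so RudE is inactive.
With no repressor bound, *yilS* is transcribed.
→ *yilS* is ON.
c-di-GMP is absent, so FenG is active.
No repressor is bound and FenG is active, so *dulM* is transcribed.
→ *dulM* is ON.
Zn²⁺ is present, so GixF is active.
Indole is absent, so PexU is active.
With repressor PexU bound, *kosS* is not transcribed.
So KosS is not produced.
Required activator KosS is absent, so *velG* is not transcribed.
→ *velG* is OFF.
Glyoxylate is absent, so NolQ is inactive.
ppGpp is present, so KepD is active.
No repressor is bound and KepD is active, so *purU* is transcribed.
→ *purU* is ON.
3 of the 4 genes are transcribed.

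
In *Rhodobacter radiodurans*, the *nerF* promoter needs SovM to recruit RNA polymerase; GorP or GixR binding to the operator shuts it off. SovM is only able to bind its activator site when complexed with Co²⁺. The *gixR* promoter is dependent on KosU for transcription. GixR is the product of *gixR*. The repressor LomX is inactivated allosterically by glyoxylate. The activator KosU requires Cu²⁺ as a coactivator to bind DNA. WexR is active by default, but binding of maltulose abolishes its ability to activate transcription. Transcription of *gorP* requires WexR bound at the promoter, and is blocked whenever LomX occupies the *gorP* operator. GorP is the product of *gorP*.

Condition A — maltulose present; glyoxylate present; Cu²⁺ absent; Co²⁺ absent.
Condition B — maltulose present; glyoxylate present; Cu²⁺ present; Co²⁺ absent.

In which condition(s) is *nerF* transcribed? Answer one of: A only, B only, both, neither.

Condition A:
Maltulose is present, so WexR is inactive.
Glyoxylate is present, so LomX is inactive.
Required activator WexR is absent, so *gorP* is not transcribed.
So GorP is not produced.
Cu²⁺ is absent, so KosU is inactive.
Required activator KosU is absent, so *gixR* is not transcribed.
So GixR is not produced.
Co²⁺ is absent, so SovM is inactive.
Required activator SovM is absent, so *nerF* is not transcribed.
→ *nerF* is OFF in A.
Condition B:
Maltulose is present, so WexR is inactive.
Glyoxylate is present, so LomX is inactive.
Required activator WexR is absent, so *gorP* is not transcribed.
So GorP is not produced.
Cu²⁺ is present, so KosU is active.
No repressor is bound and KosU is active, so *gixR* is transcribed.
So GixR is produced and active.
Co²⁺ is absent, so SovM is inactive.
With repressor GixR bound, *nerF* is not transcribed.
→ *nerF* is OFF in B.

neither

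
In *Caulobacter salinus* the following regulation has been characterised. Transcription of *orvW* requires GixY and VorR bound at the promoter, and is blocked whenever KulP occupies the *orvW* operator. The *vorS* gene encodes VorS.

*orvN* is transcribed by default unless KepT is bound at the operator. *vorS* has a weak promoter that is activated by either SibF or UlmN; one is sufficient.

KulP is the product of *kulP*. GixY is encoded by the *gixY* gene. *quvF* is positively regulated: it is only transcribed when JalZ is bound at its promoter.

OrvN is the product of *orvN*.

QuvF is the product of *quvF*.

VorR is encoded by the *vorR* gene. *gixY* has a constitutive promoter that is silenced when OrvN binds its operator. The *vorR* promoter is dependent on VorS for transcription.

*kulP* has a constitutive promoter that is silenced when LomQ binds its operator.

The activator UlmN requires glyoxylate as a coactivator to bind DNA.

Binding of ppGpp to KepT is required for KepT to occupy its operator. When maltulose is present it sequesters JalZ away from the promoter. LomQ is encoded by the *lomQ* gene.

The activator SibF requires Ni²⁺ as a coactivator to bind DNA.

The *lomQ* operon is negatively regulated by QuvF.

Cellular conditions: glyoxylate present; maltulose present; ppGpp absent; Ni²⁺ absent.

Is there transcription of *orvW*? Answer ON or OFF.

OFF

ppGpp is absent, so KepT is inactive.
With no repressor bound, *orvN* is transcribed.
So OrvN is produced and active.
With repressor OrvN bound, *gixY* is not transcribed.
So GixY is not produced.
Maltulose is present, so JalZ is inactive.
Required activator JalZ is absent, so *quvF* is not transcribed.
So QuvF is not produced.
With no repressor bound, *lomQ* is transcribed.
So LomQ is produced and active.
With repressor LomQ bound, *kulP* is not transcribed.
So KulP is not produced.
Ni²⁺ is absent, so SibF is inactive.
Glyoxylate is present, so UlmN is active.
Activator UlmN is present, so *vorS* is transcribed.
So VorS is produced and active.
No repressor is bound and VorS is active, so *vorR* is transcribed.
So VorR is produced and active.
Required activator GixY is absent, so *orvW* is not transcribed.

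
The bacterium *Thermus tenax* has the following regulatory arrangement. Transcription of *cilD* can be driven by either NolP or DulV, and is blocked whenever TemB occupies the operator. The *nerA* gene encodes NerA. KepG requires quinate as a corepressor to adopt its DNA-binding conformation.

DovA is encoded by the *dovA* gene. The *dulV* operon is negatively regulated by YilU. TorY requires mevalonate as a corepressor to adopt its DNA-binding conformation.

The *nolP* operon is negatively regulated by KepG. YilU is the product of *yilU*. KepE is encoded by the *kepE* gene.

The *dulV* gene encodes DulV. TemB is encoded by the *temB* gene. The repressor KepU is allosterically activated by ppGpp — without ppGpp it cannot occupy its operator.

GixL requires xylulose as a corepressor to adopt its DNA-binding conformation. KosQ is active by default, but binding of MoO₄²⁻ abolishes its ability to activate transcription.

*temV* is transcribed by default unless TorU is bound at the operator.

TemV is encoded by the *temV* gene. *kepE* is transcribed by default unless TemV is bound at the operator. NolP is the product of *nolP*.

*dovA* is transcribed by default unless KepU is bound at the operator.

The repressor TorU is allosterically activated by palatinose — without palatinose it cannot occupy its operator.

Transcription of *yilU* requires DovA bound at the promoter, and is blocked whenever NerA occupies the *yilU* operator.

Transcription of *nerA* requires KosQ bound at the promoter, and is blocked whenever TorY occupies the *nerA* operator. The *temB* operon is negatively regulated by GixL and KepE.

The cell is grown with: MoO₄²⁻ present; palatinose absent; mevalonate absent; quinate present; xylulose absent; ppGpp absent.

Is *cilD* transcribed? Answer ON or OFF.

Quinate is present, so KepG is active.
With repressor KepG bound, *nolP* is not transcribed.
So NolP is not produced.
Xylulose is absent, so GixL is inactive.
Palatinose is absent, so TorU is inactive.
With no repressor bound, *temV* is transcribed.
So TemV is produced and active.
With repressor TemV bound, *kepE* is not transcribed.
So KepE is not produced.
With no repressor bound, *temB* is transcribed.
So TemB is produced and active.
ppGpp is absent, so KepU is inactive.
With no repressor bound, *dovA* is transcribed.
So DovA is produced and active.
MoO₄²⁻ is present, so KosQ is inactive.
Mevalonate is absent, so TorY is inactive.
Required activator KosQ is absent, so *nerA* is not transcribed.
So NerA is not produced.
No repressor is bound and DovA is active, so *yilU* is transcribed.
So YilU is produced and active.
With repressor YilU bound, *dulV* is not transcribed.
So DulV is not produced.
With repressor TemB bound, *cilD* is not transcribed.

OFF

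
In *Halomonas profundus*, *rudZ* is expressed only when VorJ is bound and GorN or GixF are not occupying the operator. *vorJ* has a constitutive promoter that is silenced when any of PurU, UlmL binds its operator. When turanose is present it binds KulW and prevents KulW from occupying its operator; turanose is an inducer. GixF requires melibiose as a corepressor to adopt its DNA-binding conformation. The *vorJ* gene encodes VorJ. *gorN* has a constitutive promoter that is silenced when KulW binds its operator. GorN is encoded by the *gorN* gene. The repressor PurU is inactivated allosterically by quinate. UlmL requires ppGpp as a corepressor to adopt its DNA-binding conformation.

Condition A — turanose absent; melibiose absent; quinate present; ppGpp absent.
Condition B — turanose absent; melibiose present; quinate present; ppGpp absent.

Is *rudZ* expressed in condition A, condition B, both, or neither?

Condition A:
Turanose is absent, so KulW is active.
With repressor KulW bound, *gorN* is not transcribed.
So GorN is not produced.
Melibiose is absent, so GixF is inactive.
Quinate is present, so PurU is inactive.
ppGpp is absent, so UlmL is inactive.
With no repressor bound, *vorJ* is transcribed.
So VorJ is produced and active.
No repressor is bound and VorJ is active, so *rudZ* is transcribed.
→ *rudZ* is ON in A.
Condition B:
Turanose is absent, so KulW is active.
With repressor KulW bound, *gorN* is not transcribed.
So GorN is not produced.
Melibiose is present, so GixF is active.
Quinate is present, so PurU is inactive.
ppGpp is absent, so UlmL is inactive.
With no repressor bound, *vorJ* is transcribed.
So VorJ is produced and active.
With repressor GixF bound, *rudZ* is not transcribed.
→ *rudZ* is OFF in B.

A only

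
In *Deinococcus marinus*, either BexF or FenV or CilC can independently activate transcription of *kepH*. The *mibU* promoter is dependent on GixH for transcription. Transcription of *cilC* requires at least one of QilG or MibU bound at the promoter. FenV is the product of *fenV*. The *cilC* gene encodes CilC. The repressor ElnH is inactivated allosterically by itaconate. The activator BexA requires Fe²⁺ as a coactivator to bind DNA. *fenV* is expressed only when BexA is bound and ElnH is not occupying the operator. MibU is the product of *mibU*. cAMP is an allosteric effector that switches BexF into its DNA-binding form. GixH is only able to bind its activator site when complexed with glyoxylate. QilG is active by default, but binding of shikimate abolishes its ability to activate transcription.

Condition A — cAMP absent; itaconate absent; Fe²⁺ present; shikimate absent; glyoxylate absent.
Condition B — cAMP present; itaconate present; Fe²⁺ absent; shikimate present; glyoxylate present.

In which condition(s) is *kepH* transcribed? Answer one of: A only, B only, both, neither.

Condition A:
cAMP is absent, so BexF is inactive.
Itaconate is absent, so ElnH is active.
Fe²⁺ is present, so BexA is active.
With repressor ElnH bound, *fenV* is not transcribed.
So FenV is not produced.
Shikimate is absent, so QilG is active.
Glyoxylate is absent, so GixH is inactive.
Required activator GixH is absent, so *mibU* is not transcribed.
So MibU is not produced.
Activator QilG is present, so *cilC* is transcribed.
So CilC is produced and active.
Activator CilC is present, so *kepH* is transcribed.
→ *kepH* is ON in A.
Condition B:
cAMP is present, so BexF is active.
Itaconate is present, so ElnH is inactive.
Fe²⁺ is absent, so BexA is inactive.
Required activator BexA is absent, so *fenV* is not transcribed.
So FenV is not produced.
Shikimate is present, so QilG is inactive.
Glyoxylate is present, so GixH is active.
No repressor is bound and GixH is active, so *mibU* is transcribed.
So MibU is produced and active.
Activator MibU is present, so *cilC* is transcribed.
So CilC is produced and active.
Activator BexF is present, so *kepH* is transcribed.
→ *kepH* is ON in B.

both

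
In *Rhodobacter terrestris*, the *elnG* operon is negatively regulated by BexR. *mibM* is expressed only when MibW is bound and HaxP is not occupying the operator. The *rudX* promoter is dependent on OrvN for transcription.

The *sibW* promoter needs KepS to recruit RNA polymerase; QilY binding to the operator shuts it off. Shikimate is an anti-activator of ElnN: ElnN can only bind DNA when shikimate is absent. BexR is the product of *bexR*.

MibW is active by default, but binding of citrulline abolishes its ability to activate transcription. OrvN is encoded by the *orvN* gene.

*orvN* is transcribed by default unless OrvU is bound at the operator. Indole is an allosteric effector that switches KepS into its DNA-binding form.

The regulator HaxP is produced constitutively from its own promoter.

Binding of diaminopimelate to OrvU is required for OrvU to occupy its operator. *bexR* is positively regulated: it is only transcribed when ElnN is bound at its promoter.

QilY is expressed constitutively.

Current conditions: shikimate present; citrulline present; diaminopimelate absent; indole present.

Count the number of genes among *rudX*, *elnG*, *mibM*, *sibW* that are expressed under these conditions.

2

Diaminopimelate is absent, so OrvU is inactive.
With no repressor bound, *orvN* is transcribed.
So OrvN is produced and active.
No repressor is bound and OrvN is active, so *rudX* is transcribed.
→ *rudX* is ON.
Shikimate is present, so ElnN is inactive.
Required activator ElnN is absent, so *bexR* is not transcribed.
So BexR is not produced.
With no repressor bound, *elnG* is transcribed.
→ *elnG* is ON.
Citrulline is present, so MibW is inactive.
HaxP is produced constitutively and is active.
With repressor HaxP bound, *mibM* is not transcribed.
→ *mibM* is OFF.
Indole is present, so KepS is active.
QilY is produced constitutively and is active.
With repressor QilY bound, *sibW* is not transcribed.
→ *sibW* is OFF.
2 of the 4 genes are transcribed.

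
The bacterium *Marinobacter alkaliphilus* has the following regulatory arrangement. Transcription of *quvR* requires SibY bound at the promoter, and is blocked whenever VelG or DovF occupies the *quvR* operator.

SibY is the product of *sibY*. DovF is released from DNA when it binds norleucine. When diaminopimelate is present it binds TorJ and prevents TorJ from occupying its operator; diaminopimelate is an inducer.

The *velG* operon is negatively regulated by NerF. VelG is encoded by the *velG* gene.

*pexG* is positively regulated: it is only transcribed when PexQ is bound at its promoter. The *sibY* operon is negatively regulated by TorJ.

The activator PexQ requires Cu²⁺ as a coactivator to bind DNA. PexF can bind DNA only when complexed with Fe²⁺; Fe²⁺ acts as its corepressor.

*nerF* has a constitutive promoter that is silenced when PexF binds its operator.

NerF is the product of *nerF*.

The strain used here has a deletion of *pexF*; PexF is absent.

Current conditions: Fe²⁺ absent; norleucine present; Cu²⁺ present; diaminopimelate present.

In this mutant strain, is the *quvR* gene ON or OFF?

PexF is non-functional in this strain, so it has no effect.
With no repressor bound, *nerF* is transcribed.
So NerF is produced and active.
With repressor NerF bound, *velG* is not transcribed.
So VelG is not produced.
Diaminopimelate is present, so TorJ is inactive.
With no repressor bound, *sibY* is transcribed.
So SibY is produced and active.
Norleucine is present, so DovF is inactive.
No repressor is bound and SibY is active, so *quvR* is transcribed.

ON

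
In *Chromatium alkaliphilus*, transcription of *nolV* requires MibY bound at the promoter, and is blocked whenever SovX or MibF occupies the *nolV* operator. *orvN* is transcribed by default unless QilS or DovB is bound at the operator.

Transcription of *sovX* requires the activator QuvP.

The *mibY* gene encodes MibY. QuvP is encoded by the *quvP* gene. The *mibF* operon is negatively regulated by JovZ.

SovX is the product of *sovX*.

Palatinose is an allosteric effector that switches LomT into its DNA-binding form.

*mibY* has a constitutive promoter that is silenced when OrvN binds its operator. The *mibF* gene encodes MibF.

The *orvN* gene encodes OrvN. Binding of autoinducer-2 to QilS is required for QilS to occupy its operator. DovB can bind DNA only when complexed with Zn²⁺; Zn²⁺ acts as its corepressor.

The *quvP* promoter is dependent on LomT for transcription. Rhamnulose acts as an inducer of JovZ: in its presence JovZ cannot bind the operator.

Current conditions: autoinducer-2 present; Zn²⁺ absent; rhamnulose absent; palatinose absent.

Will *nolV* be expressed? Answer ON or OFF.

Autoinducer-2 is present, so QilS is active.
Zn²⁺ is absent, so DovB is inactive.
With repressor QilS bound, *orvN* is not transcribed.
So OrvN is not produced.
With no repressor bound, *mibY* is transcribed.
So MibY is produced and active.
Palatinose is absent, so LomT is inactive.
Required activator LomT is absent, so *quvP* is not transcribed.
So QuvP is not produced.
Required activator QuvP is absent, so *sovX* is not transcribed.
So SovX is not produced.
Rhamnulose is absent, so JovZ is active.
With repressor JovZ bound, *mibF* is not transcribed.
So MibF is not produced.
No repressor is bound and MibY is active, so *nolV* is transcribed.

ON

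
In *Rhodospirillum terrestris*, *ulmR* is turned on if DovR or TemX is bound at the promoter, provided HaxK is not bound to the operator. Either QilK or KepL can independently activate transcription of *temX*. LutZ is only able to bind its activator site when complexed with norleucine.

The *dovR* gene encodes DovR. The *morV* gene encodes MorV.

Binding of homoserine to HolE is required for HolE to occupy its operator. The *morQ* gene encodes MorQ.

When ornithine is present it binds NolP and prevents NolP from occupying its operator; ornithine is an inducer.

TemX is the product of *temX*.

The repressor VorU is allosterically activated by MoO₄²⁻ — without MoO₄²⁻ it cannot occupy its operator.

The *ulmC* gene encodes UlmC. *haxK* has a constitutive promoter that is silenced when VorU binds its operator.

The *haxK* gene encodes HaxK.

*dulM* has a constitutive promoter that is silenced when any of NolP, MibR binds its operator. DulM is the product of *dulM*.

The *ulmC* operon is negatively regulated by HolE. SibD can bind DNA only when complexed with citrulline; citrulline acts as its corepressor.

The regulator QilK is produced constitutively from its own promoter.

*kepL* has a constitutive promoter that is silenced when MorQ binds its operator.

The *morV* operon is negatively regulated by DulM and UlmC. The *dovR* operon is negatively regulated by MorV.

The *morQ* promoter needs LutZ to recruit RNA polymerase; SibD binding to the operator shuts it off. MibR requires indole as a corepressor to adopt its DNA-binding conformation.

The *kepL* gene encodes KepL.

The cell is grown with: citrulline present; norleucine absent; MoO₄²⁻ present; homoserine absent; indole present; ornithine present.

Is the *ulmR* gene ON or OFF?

Ornithine is present, so NolP is inactive.
Indole is present, so MibR is active.
With repressor MibR bound, *dulM* is not transcribed.
So DulM is not produced.
Homoserine is absent, so HolE is inactive.
With no repressor bound, *ulmC* is transcribed.
So UlmC is produced and active.
With repressor UlmC bound, *morV* is not transcribed.
So MorV is not produced.
With no repressor bound, *dovR* is transcribed.
So DovR is produced and active.
MoO₄²⁻ is present, so VorU is active.
With repressor VorU bound, *haxK* is not transcribed.
So HaxK is not produced.
QilK is produced constitutively and is active.
Norleucine is absent, so LutZ is inactive.
Citrulline is present, so SibD is active.
With repressor SibD bound, *morQ* is not transcribed.
So MorQ is not produced.
With no repressor bound, *kepL* is transcribed.
So KepL is produced and active.
Activator QilK is present, so *temX* is transcribed.
So TemX is produced and active.
Activator DovR is present, so *ulmR* is transcribed.

ON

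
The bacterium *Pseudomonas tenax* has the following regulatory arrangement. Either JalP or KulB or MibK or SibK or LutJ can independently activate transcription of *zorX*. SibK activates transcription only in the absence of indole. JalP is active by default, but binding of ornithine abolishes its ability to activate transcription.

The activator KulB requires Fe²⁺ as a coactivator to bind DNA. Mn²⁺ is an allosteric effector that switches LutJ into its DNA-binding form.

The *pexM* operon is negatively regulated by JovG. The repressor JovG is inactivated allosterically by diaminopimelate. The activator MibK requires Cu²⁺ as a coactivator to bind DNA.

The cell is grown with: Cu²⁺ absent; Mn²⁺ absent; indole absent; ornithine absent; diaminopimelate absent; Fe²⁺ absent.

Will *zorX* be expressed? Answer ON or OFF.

Ornithine is absent, so JalP is active.
Fe²⁺ is absent, so KulB is inactive.
Cu²⁺ is absent, so MibK is inactive.
Indole is absent, so SibK is active.
Mn²⁺ is absent, so LutJ is inactive.
Activator JalP is present, so *zorX* is transcribed.

ON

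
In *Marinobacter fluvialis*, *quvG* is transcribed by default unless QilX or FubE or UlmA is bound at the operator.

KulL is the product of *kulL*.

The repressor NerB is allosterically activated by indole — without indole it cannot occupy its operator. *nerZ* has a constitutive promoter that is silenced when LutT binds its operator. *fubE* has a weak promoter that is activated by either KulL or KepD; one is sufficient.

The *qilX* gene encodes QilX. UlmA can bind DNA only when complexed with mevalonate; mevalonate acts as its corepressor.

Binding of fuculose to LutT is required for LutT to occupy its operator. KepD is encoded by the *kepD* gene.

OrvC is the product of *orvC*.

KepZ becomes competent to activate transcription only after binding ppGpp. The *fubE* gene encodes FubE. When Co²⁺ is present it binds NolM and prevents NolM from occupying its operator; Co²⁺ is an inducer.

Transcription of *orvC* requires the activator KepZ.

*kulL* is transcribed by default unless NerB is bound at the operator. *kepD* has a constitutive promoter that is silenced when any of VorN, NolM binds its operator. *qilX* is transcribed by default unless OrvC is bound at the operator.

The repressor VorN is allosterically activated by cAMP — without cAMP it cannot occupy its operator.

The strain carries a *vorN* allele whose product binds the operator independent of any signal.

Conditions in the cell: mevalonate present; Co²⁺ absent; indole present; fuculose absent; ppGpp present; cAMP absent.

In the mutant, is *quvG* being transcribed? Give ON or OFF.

ppGpp is present, so KepZ is active.
No repressor is bound and KepZ is active, so *orvC* is transcribed.
So OrvC is produced and active.
With repressor OrvC bound, *qilX* is not transcribed.
So QilX is not produced.
Indole is present, so NerB is active.
With repressor NerB bound, *kulL* is not transcribed.
So KulL is not produced.
VorN is constitutively active in this strain.
Co²⁺ is absent, so NolM is active.
With repressor VorN bound, *kepD* is not transcribed.
So KepD is not produced.
No activator is available at the *fubE* promoter, so *fubE* is not transcribed.
So FubE is not produced.
Mevalonate is present, so UlmA is active.
With repressor UlmA bound, *quvG* is not transcribed.

OFF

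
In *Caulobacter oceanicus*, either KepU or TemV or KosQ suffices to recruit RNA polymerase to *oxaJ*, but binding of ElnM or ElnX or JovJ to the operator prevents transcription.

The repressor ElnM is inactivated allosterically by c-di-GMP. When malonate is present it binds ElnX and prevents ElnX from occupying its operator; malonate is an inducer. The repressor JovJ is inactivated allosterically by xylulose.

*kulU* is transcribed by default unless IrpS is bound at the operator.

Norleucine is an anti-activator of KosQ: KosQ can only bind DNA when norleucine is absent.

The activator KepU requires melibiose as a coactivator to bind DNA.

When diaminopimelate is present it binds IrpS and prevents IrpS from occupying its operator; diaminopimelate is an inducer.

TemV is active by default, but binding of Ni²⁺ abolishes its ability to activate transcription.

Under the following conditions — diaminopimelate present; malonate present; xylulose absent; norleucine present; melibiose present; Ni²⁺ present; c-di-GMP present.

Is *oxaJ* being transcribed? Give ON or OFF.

Melibiose is present, so KepU is active.
Ni²⁺ is present, so TemV is inactive.
c-di-GMP is present, so ElnM is inactive.
Norleucine is present, so KosQ is inactive.
Malonate is present, so ElnX is inactive.
Xylulose is absent, so JovJ is active.
With repressor JovJ bound, *oxaJ* is not transcribed.

OFF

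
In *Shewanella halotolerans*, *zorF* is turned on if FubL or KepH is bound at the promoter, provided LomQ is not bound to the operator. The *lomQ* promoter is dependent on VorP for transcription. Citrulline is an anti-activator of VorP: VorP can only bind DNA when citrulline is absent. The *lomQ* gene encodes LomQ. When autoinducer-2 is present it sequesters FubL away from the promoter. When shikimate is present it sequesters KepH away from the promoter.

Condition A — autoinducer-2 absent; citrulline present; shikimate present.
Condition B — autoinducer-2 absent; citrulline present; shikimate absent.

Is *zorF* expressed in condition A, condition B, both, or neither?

Condition A:
Autoinducer-2 is absent, so FubL is active.
Citrulline is present, so VorP is inactive.
Required activator VorP is absent, so *lomQ* is not transcribed.
So LomQ is not produced.
Shikimate is present, so KepH is inactive.
Activator FubL is present, so *zorF* is transcribed.
→ *zorF* is ON in A.
Condition B:
Autoinducer-2 is absent, so FubL is active.
Citrulline is present, so VorP is inactive.
Required activator VorP is absent, so *lomQ* is not transcribed.
So LomQ is not produced.
Shikimate is absent, so KepH is active.
Activator FubL is present, so *zorF* is transcribed.
→ *zorF* is ON in B.

both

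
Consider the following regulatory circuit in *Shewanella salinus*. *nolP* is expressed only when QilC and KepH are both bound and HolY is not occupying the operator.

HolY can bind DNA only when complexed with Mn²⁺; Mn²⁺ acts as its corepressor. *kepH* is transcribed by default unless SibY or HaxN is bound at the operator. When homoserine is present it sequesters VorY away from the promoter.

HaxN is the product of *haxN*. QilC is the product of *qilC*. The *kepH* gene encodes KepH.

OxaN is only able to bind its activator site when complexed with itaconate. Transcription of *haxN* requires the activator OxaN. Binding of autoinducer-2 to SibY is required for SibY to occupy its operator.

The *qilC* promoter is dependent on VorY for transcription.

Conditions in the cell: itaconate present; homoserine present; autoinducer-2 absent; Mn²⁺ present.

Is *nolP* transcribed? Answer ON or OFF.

Mn²⁺ is present, so HolY is active.
Homoserine is present, so VorY is inactive.
Required activator VorY is absent, so *qilC* is not transcribed.
So QilC is not produced.
Autoinducer-2 is absent, so SibY is inactive.
Itaconate is present, so OxaN is active.
No repressor is bound and OxaN is active, so *haxN* is transcribed.
So HaxN is produced and active.
With repressor HaxN bound, *kepH* is not transcribed.
So KepH is not produced.
With repressor HolY bound, *nolP* is not transcribed.

OFF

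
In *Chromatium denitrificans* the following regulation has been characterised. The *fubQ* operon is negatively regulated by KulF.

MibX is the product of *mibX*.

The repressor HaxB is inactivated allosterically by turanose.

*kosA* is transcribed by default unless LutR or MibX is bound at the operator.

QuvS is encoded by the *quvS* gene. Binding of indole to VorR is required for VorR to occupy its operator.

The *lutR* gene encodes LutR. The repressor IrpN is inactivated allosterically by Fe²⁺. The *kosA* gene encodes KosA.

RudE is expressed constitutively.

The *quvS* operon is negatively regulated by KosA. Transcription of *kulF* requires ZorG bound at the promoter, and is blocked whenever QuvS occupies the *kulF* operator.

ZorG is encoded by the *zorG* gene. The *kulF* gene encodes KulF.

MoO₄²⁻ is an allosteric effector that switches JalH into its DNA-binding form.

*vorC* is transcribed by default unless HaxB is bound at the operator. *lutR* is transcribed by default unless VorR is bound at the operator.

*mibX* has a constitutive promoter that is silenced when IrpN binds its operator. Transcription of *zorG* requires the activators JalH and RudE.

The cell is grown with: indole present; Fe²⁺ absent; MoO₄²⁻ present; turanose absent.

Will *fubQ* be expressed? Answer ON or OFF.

Indole is present, so VorR is active.
With repressor VorR bound, *lutR* is not transcribed.
So LutR is not produced.
Fe²⁺ is absent, so IrpN is active.
With repressor IrpN bound, *mibX* is not transcribed.
So MibX is not produced.
With no repressor bound, *kosA* is transcribed.
So KosA is produced and active.
With repressor KosA bound, *quvS* is not transcribed.
So QuvS is not produced.
MoO₄²⁻ is present, so JalH is active.
RudE is produced constitutively and is active.
No repressor is bound and JalH and RudE are active, so *zorG* is transcribed.
So ZorG is produced and active.
No repressor is bound and ZorG is active, so *kulF* is transcribed.
So KulF is produced and active.
With repressor KulF bound, *fubQ* is not transcribed.

OFF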